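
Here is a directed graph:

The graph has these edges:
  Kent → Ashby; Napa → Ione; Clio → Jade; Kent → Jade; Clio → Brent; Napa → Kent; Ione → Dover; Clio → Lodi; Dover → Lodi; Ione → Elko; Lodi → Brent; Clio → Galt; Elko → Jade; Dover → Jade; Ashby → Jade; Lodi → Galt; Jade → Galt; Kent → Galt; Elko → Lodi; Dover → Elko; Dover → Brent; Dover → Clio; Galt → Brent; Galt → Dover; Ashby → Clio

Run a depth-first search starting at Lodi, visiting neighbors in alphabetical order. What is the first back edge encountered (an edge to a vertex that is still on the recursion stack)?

Clio→Galt

DFS from Lodi (visiting neighbors in alphabetical order); mark gray on enter, black on exit:
Lodi gray
  Brent gray
  Brent black
  Galt gray
    Galt→Brent: Brent black — skip
    Dover gray
      Dover→Brent: Brent black — skip
      Clio gray
        Clio→Brent: Brent black — skip
        Clio→Galt: Galt is gray → back edge
First back edge: Clio → Galt.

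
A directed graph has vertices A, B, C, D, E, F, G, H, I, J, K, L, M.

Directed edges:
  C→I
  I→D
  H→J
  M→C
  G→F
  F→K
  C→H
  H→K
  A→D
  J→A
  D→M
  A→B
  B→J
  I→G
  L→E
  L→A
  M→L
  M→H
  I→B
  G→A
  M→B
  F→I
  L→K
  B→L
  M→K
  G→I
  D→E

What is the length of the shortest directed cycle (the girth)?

2

For each vertex v, BFS finds the shortest path from v back to v.
The shortest such closed walk is I → G → I, length 2.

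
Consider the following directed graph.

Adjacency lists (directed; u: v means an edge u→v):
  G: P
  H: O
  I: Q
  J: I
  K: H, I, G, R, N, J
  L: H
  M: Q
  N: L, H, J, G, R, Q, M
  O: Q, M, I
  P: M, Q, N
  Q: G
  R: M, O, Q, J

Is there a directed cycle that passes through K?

K lies on a cycle iff there is a path from K back to itself.
Exploring from K, it never reaches itself; equivalently, its strongly connected component is a singleton.

No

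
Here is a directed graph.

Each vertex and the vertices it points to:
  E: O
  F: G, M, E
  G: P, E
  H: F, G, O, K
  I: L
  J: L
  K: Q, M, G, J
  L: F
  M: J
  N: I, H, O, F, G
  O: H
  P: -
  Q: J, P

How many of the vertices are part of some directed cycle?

10

A vertex is on a directed cycle iff it belongs to a strongly connected component of size ≥ 2 (or has a self-loop).
The vertices on cycles are {E, F, G, H, J, K, L, M, O, Q} — 10 in total.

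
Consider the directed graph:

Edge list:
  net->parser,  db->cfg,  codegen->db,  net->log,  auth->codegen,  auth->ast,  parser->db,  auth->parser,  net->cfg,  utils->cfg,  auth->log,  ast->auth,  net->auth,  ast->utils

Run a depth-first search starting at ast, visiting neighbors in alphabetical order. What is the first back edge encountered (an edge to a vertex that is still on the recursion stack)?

DFS from ast (visiting neighbors in alphabetical order); mark gray on enter, black on exit:
ast gray
  auth gray
    auth→ast: ast is gray → back edge
First back edge: auth → ast.

auth→ast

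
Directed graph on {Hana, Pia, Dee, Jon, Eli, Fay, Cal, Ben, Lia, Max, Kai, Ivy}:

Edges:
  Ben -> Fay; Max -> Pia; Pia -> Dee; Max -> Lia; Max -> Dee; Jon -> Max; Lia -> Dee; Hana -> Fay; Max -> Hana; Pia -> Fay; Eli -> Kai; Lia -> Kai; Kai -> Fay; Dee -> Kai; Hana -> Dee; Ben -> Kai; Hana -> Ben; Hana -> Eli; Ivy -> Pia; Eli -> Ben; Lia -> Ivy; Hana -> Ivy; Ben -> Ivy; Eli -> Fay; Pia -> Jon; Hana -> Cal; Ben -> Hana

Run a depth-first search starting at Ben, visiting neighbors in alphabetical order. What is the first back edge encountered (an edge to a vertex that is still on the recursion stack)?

DFS from Ben (visiting neighbors in alphabetical order); mark gray on enter, black on exit:
Ben gray
  Fay gray
  Fay black
  Hana gray
    Hana→Ben: Ben is gray → back edge
First back edge: Hana → Ben.

Hana→Ben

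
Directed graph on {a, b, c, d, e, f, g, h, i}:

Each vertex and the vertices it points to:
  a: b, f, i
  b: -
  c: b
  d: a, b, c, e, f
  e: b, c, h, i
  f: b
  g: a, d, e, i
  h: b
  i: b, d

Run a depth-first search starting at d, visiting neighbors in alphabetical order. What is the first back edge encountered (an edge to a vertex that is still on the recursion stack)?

DFS from d (visiting neighbors in alphabetical order); mark gray on enter, black on exit:
d gray
  a gray
    b gray
    b black
    f gray
      f→b: b black — skip
    f black
    i gray
      i→b: b black — skip
      i→d: d is gray → back edge
First back edge: i → d.

i→d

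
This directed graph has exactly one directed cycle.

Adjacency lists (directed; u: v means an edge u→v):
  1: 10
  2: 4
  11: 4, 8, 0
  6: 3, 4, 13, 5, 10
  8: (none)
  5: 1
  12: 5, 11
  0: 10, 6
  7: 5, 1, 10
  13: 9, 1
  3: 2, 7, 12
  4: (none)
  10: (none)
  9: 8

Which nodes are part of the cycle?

DFS with gray/black marking from 0:
0 gray
  10 gray
  10 black
  6 gray
    3 gray
      2 gray
        4 gray
        4 black
      2 black
      7 gray
        5 gray
          1 gray
            1→10: 10 black — skip
          1 black
        5 black
        7→1: 1 black — skip
        7→10: 10 black — skip
      7 black
      12 gray
        12→5: 5 black — skip
        11 gray
          11→4: 4 black — skip
          8 gray
          8 black
          11→0: 0 is gray → back edge
Back edge closes the cycle 0 → 6 → 3 → 12 → 11 → 0; its vertices are {0, 3, 6, 11, 12}.

0, 3, 6, 11, 12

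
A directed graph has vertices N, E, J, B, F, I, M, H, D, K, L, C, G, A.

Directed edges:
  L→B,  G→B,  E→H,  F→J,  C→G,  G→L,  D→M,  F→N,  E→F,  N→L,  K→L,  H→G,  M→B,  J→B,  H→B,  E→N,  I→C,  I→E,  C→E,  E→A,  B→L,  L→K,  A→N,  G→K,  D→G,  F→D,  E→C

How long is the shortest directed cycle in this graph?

2

For each vertex v, BFS finds the shortest path from v back to v.
The shortest such closed walk is E → C → E, length 2.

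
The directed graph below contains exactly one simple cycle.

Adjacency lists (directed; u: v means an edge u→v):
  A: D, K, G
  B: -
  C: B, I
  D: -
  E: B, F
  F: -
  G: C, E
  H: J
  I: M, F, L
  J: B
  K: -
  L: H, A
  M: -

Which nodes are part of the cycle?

A, C, G, I, L

DFS with gray/black marking from I:
I gray
  M gray
  M black
  F gray
  F black
  L gray
    H gray
      J gray
        B gray
        B black
      J black
    H black
    A gray
      D gray
      D black
      K gray
      K black
      G gray
        C gray
          C→B: B black — skip
          C→I: I is gray → back edge
Back edge closes the cycle I → L → A → G → C → I; its vertices are {A, C, G, I, L}.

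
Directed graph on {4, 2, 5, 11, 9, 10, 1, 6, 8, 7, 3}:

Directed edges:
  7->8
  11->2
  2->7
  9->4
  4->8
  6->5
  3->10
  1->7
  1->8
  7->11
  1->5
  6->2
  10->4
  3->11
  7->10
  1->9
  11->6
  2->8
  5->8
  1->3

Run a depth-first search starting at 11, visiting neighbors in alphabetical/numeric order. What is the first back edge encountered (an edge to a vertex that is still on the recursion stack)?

DFS from 11 (visiting neighbors in alphabetical/numeric order); mark gray on enter, black on exit:
11 gray
  2 gray
    7 gray
      8 gray
      8 black
      10 gray
        4 gray
          4→8: 8 black — skip
        4 black
      10 black
      7→11: 11 is gray → back edge
First back edge: 7 → 11.

7->11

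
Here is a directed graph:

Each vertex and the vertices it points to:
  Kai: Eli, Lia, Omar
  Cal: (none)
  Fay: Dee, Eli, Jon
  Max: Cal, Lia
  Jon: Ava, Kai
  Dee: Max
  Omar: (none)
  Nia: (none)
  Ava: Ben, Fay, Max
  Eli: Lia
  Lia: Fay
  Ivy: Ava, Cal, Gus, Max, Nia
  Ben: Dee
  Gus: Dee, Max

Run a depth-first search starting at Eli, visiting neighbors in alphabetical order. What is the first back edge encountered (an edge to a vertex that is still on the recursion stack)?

DFS from Eli (visiting neighbors in alphabetical order); mark gray on enter, black on exit:
Eli gray
  Lia gray
    Fay gray
      Dee gray
        Max gray
          Cal gray
          Cal black
          Max→Lia: Lia is gray → back edge
First back edge: Max → Lia.

Max->Lia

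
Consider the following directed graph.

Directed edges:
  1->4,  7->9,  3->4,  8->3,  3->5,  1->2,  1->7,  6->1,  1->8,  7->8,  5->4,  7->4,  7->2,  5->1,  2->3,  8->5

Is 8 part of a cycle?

Yes

8 is on a cycle iff 8 can reach itself via ≥1 edge.
8 → 5 → 1 → 8 — yes.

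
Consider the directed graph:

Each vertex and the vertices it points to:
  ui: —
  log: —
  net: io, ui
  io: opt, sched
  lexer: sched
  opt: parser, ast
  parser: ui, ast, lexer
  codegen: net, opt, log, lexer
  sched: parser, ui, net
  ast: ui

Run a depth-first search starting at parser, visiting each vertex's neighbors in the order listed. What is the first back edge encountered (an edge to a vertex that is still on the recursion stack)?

DFS from parser (visiting each vertex's neighbors in the order listed); mark gray on enter, black on exit:
parser gray
  ui gray
  ui black
  ast gray
    ast→ui: ui black — skip
  ast black
  lexer gray
    sched gray
      sched→parser: parser is gray → back edge
First back edge: sched → parser.

sched→parser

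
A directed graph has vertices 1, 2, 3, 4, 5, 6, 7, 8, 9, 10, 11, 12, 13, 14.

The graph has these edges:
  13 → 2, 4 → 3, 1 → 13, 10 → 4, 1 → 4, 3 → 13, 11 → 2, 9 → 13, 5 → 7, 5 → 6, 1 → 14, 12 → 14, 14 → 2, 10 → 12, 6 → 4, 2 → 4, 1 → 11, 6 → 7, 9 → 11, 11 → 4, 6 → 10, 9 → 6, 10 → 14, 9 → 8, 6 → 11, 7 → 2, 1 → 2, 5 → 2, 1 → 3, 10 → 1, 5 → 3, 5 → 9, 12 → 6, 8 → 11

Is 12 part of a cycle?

12 is on a cycle iff 12 can reach itself via ≥1 edge.
12 → 6 → 10 → 12 — yes.

Yes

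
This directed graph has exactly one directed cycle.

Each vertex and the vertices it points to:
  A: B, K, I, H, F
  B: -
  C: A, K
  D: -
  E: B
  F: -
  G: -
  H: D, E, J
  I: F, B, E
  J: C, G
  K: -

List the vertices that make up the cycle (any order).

DFS with gray/black marking from J:
J gray
  C gray
    A gray
      B gray
      B black
      K gray
      K black
      I gray
        F gray
        F black
        I→B: B black — skip
        E gray
          E→B: B black — skip
        E black
      I black
      H gray
        D gray
        D black
        H→E: E black — skip
        H→J: J is gray → back edge
Back edge closes the cycle J → C → A → H → J; its vertices are {A, C, H, J}.

A, C, H, J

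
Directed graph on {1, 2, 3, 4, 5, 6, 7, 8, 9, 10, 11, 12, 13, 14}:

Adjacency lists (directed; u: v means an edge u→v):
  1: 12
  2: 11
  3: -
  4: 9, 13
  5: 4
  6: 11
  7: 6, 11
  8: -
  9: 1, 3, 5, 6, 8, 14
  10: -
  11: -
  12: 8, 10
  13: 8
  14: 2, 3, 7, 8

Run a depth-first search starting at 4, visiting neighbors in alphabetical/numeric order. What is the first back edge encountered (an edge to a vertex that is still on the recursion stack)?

5->4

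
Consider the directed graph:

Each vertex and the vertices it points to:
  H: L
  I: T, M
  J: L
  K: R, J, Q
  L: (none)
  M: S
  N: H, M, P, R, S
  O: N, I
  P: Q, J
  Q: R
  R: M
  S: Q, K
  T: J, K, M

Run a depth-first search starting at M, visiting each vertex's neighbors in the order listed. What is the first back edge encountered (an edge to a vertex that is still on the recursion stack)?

DFS from M (visiting each vertex's neighbors in the order listed); mark gray on enter, black on exit:
M gray
  S gray
    Q gray
      R gray
        R→M: M is gray → back edge
First back edge: R → M.

R->M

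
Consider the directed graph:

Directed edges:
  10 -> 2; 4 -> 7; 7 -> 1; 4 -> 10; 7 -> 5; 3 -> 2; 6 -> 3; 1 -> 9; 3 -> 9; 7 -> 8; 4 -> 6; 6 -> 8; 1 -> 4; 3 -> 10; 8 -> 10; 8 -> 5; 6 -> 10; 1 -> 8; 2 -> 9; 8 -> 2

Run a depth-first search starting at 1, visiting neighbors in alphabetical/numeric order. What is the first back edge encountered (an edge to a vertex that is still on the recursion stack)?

7->1

DFS from 1 (visiting neighbors in alphabetical/numeric order); mark gray on enter, black on exit:
1 gray
  4 gray
    6 gray
      3 gray
        2 gray
          9 gray
          9 black
        2 black
        3→9: 9 black — skip
        10 gray
          10→2: 2 black — skip
        10 black
      3 black
      8 gray
        8→2: 2 black — skip
        5 gray
        5 black
        8→10: 10 black — skip
      8 black
      6→10: 10 black — skip
    6 black
    7 gray
      7→1: 1 is gray → back edge
First back edge: 7 → 1.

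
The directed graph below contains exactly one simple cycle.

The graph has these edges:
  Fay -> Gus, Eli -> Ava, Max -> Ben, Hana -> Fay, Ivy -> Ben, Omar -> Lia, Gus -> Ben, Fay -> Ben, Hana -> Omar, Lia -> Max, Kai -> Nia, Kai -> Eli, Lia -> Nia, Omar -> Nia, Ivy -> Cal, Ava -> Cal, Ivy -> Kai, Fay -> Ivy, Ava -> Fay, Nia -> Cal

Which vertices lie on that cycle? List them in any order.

DFS with gray/black marking from Fay:
Fay gray
  Gus gray
    Ben gray
    Ben black
  Gus black
  Ivy gray
    Kai gray
      Eli gray
        Ava gray
          Ava→Fay: Fay is gray → back edge
Back edge closes the cycle Fay → Ivy → Kai → Eli → Ava → Fay; its vertices are {Ava, Eli, Fay, Ivy, Kai}.

Ava, Eli, Fay, Ivy, Kai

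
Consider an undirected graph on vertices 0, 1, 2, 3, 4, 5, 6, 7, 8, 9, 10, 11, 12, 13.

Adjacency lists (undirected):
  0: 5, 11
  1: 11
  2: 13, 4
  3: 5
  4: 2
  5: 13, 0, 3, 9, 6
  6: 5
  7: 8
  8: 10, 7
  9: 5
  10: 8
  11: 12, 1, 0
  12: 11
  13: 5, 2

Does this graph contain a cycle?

DFS, tracking each vertex's parent; an edge to a visited non-parent vertex closes a cycle.
Start from 0:
visit 0 (parent –)
  visit 5 (parent 0)
    visit 13 (parent 5)
      13–5: parent, skip
      visit 2 (parent 13)
        2–13: parent, skip
        visit 4 (parent 2)
          4–2: parent, skip
    5–0: parent, skip
    visit 3 (parent 5)
      3–5: parent, skip
    visit 9 (parent 5)
      9–5: parent, skip
    visit 6 (parent 5)
      6–5: parent, skip
  visit 11 (parent 0)
    visit 12 (parent 11)
      12–11: parent, skip
    visit 1 (parent 11)
      1–11: parent, skip
    11–0: parent, skip
visit 7 (parent –)
  visit 8 (parent 7)
    visit 10 (parent 8)
      10–8: parent, skip
    8–7: parent, skip
No non-parent visited neighbor found — the graph is a forest.

No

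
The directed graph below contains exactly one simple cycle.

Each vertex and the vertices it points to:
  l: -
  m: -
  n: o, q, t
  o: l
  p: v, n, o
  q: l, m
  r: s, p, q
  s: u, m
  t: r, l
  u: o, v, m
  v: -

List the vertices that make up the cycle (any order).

n, p, r, t

DFS with gray/black marking from r:
r gray
  s gray
    u gray
      o gray
        l gray
        l black
      o black
      v gray
      v black
      m gray
      m black
    u black
    s→m: m black — skip
  s black
  p gray
    p→v: v black — skip
    n gray
      n→o: o black — skip
      q gray
        q→l: l black — skip
        q→m: m black — skip
      q black
      t gray
        t→r: r is gray → back edge
Back edge closes the cycle r → p → n → t → r; its vertices are {n, p, r, t}.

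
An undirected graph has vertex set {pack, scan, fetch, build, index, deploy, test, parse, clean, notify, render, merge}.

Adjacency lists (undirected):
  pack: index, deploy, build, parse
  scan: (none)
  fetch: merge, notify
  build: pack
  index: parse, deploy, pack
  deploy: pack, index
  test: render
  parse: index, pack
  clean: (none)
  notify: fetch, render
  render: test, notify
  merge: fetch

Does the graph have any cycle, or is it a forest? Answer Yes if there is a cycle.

Yes

DFS, tracking each vertex's parent; an edge to a visited non-parent vertex closes a cycle.
Start from notify:
visit notify (parent –)
  visit fetch (parent notify)
    visit merge (parent fetch)
      merge–fetch: parent, skip
    fetch–notify: parent, skip
  visit render (parent notify)
    visit test (parent render)
      test–render: parent, skip
    render–notify: parent, skip
visit pack (parent –)
  visit index (parent pack)
    visit parse (parent index)
      parse–index: parent, skip
      parse–pack: pack visited and ≠ parent → cycle
Cycle: pack – index – parse – pack.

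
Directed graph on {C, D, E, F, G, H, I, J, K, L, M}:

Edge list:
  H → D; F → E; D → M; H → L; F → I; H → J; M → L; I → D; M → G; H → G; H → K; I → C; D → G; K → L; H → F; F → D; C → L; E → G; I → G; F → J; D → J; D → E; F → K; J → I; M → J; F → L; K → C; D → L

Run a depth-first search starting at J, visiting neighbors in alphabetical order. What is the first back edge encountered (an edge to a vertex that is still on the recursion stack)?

D->J

DFS from J (visiting neighbors in alphabetical order); mark gray on enter, black on exit:
J gray
  I gray
    C gray
      L gray
      L black
    C black
    D gray
      E gray
        G gray
        G black
      E black
      D→G: G black — skip
      D→J: J is gray → back edge
First back edge: D → J.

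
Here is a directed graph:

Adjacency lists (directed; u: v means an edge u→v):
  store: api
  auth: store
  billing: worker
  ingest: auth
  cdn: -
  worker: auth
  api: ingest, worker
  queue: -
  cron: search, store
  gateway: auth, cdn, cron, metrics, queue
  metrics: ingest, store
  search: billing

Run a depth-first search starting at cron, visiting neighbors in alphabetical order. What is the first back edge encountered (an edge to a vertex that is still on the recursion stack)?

ingest->auth

DFS from cron (visiting neighbors in alphabetical order); mark gray on enter, black on exit:
cron gray
  search gray
    billing gray
      worker gray
        auth gray
          store gray
            api gray
              ingest gray
                ingest→auth: auth is gray → back edge
First back edge: ingest → auth.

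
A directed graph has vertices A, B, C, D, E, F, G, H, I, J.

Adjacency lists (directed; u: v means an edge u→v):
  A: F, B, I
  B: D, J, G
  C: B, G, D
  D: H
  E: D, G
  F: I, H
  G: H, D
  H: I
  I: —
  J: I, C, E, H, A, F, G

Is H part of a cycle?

No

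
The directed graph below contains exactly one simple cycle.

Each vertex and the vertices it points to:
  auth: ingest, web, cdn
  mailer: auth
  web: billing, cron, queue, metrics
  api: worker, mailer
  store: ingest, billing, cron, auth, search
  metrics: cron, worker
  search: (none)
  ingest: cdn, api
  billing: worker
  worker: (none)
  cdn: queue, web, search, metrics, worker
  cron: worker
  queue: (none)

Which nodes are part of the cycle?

api, auth, ingest, mailer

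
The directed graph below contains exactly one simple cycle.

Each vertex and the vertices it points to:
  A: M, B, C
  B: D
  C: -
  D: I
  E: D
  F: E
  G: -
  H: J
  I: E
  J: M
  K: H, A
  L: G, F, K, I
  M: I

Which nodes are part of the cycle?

D, E, I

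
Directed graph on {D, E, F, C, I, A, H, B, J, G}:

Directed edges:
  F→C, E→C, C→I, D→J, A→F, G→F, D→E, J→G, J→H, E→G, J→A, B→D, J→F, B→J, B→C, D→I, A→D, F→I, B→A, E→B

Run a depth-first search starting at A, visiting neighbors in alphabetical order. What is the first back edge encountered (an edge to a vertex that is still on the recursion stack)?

B→A

DFS from A (visiting neighbors in alphabetical order); mark gray on enter, black on exit:
A gray
  D gray
    E gray
      B gray
        B→A: A is gray → back edge
First back edge: B → A.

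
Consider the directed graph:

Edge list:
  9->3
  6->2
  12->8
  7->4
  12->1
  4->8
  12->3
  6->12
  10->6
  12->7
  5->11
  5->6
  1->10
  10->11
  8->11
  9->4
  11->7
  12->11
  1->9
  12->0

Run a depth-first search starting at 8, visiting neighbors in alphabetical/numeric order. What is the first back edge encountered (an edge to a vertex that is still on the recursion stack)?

DFS from 8 (visiting neighbors in alphabetical/numeric order); mark gray on enter, black on exit:
8 gray
  11 gray
    7 gray
      4 gray
        4→8: 8 is gray → back edge
First back edge: 4 → 8.

4->8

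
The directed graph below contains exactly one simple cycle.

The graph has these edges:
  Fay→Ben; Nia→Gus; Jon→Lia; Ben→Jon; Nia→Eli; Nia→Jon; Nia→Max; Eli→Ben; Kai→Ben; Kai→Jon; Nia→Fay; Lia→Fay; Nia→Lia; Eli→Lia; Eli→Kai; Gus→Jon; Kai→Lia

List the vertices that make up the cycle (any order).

DFS with gray/black marking from Lia:
Lia gray
  Fay gray
    Ben gray
      Jon gray
        Jon→Lia: Lia is gray → back edge
Back edge closes the cycle Lia → Fay → Ben → Jon → Lia; its vertices are {Ben, Fay, Jon, Lia}.

Ben, Fay, Jon, Lia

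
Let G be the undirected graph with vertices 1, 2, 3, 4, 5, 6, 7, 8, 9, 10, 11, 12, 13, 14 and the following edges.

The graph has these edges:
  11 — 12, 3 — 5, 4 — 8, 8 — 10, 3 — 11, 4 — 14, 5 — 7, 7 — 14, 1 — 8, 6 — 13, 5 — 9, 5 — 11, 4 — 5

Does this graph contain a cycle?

Yes

DFS, tracking each vertex's parent; an edge to a visited non-parent vertex closes a cycle.
Start from 10:
visit 10 (parent –)
  visit 8 (parent 10)
    visit 1 (parent 8)
      1–8: parent, skip
    visit 4 (parent 8)
      visit 14 (parent 4)
        visit 7 (parent 14)
          7–14: parent, skip
          visit 5 (parent 7)
            5–4: 4 visited and ≠ parent → cycle
Cycle: 4 – 14 – 7 – 5 – 4.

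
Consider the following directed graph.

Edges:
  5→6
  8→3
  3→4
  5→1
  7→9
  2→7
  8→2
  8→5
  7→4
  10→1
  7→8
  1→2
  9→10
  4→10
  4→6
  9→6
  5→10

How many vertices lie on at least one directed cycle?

A vertex is on a directed cycle iff it belongs to a strongly connected component of size ≥ 2 (or has a self-loop).
The vertices on cycles are {1, 2, 3, 4, 5, 7, 8, 9, 10} — 9 in total.

9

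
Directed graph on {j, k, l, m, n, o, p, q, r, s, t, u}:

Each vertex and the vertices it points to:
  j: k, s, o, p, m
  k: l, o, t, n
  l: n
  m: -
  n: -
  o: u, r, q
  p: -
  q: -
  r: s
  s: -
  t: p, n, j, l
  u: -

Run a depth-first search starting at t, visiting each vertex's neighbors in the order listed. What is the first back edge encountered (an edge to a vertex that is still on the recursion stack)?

DFS from t (visiting each vertex's neighbors in the order listed); mark gray on enter, black on exit:
t gray
  p gray
  p black
  n gray
  n black
  j gray
    k gray
      l gray
        l→n: n black — skip
      l black
      o gray
        u gray
        u black
        r gray
          s gray
          s black
        r black
        q gray
        q black
      o black
      k→t: t is gray → back edge
First back edge: k → t.

k->t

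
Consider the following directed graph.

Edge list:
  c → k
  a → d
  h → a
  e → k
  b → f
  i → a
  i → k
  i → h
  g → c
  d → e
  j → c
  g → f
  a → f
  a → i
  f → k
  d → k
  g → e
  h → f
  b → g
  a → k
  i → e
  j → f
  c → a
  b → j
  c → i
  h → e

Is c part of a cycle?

c lies on a cycle iff there is a path from c back to itself.
Exploring from c, it never reaches itself; equivalently, its strongly connected component is a singleton.

No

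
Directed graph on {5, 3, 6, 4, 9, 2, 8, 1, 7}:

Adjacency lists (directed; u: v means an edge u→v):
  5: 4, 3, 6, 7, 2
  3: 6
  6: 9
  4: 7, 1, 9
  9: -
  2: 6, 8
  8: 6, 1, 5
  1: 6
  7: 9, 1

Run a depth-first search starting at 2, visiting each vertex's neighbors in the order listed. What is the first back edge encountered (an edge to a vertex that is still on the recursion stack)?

DFS from 2 (visiting each vertex's neighbors in the order listed); mark gray on enter, black on exit:
2 gray
  6 gray
    9 gray
    9 black
  6 black
  8 gray
    8→6: 6 black — skip
    1 gray
      1→6: 6 black — skip
    1 black
    5 gray
      4 gray
        7 gray
          7→9: 9 black — skip
          7→1: 1 black — skip
        7 black
        4→1: 1 black — skip
        4→9: 9 black — skip
      4 black
      3 gray
        3→6: 6 black — skip
      3 black
      5→6: 6 black — skip
      5→7: 7 black — skip
      5→2: 2 is gray → back edge
First back edge: 5 → 2.

5->2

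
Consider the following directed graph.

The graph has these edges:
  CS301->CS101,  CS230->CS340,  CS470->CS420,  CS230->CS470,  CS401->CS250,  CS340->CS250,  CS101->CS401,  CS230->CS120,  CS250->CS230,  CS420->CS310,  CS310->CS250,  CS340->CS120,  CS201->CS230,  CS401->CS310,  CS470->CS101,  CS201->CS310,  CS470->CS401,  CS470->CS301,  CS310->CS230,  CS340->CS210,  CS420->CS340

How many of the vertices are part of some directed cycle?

9

A vertex is on a directed cycle iff it belongs to a strongly connected component of size ≥ 2 (or has a self-loop).
The vertices on cycles are {CS101, CS230, CS250, CS301, CS310, CS340, CS401, CS420, CS470} — 9 in total.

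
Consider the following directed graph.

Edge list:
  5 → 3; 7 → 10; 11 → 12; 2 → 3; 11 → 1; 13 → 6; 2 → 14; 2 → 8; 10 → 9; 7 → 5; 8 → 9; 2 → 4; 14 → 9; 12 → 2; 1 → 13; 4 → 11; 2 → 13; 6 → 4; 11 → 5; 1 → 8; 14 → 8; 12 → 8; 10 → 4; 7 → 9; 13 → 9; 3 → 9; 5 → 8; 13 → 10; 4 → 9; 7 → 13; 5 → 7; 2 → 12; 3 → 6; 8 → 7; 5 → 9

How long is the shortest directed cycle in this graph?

For each vertex v, BFS finds the shortest path from v back to v.
The shortest such closed walk is 5 → 7 → 5, length 2.

2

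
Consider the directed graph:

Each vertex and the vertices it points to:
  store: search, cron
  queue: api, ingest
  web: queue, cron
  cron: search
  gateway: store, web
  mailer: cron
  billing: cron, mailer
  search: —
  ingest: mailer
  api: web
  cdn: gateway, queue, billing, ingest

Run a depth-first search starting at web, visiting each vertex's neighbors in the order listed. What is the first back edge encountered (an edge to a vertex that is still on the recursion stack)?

DFS from web (visiting each vertex's neighbors in the order listed); mark gray on enter, black on exit:
web gray
  queue gray
    api gray
      api→web: web is gray → back edge
First back edge: api → web.

api->web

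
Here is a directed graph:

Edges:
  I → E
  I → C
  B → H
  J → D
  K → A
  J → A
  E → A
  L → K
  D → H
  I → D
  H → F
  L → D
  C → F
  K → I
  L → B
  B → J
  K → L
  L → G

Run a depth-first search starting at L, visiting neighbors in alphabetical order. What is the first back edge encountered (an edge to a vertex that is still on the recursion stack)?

DFS from L (visiting neighbors in alphabetical order); mark gray on enter, black on exit:
L gray
  B gray
    H gray
      F gray
      F black
    H black
    J gray
      A gray
      A black
      D gray
        D→H: H black — skip
      D black
    J black
  B black
  L→D: D black — skip
  G gray
  G black
  K gray
    K→A: A black — skip
    I gray
      C gray
        C→F: F black — skip
      C black
      I→D: D black — skip
      E gray
        E→A: A black — skip
      E black
    I black
    K→L: L is gray → back edge
First back edge: K → L.

K→L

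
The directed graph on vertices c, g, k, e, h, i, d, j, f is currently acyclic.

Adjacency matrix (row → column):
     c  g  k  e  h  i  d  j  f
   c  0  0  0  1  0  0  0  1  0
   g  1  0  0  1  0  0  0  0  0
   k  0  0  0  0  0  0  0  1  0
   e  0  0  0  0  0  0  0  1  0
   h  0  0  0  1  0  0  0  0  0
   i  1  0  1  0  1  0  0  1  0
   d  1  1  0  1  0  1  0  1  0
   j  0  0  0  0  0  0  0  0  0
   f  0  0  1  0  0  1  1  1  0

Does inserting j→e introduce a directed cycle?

Adding j→e creates a cycle iff e can already reach j.
Path from e: e → j.
So e → … → j → e is a cycle.

Yes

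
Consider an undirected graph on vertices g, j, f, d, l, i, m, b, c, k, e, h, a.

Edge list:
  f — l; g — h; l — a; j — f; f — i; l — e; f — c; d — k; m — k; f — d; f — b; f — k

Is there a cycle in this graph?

DFS, tracking each vertex's parent; an edge to a visited non-parent vertex closes a cycle.
Start from a:
visit a (parent –)
  visit l (parent a)
    l–a: parent, skip
    visit e (parent l)
      e–l: parent, skip
    visit f (parent l)
      visit j (parent f)
        j–f: parent, skip
      visit i (parent f)
        i–f: parent, skip
      visit k (parent f)
        visit d (parent k)
          d–k: parent, skip
          d–f: f visited and ≠ parent → cycle
Cycle: f – k – d – f.

Yes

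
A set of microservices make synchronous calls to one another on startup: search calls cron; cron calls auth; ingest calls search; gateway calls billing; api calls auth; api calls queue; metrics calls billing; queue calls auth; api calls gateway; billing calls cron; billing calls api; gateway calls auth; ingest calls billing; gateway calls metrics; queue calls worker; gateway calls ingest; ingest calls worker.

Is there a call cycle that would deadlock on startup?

DFS with white/gray/black marking, starting from metrics:
metrics gray
  billing gray
    cron gray
      auth gray
      auth black
    cron black
    api gray
      api→auth: auth black — skip
      queue gray
        worker gray
        worker black
        queue→auth: auth black — skip
      queue black
      gateway gray
        ingest gray
          ingest→worker: worker black — skip
          search gray
            search→cron: cron black — skip
          search black
          ingest→billing: billing is gray → back edge
Back edge found, so a cycle exists: billing → api → gateway → ingest → billing.

Yes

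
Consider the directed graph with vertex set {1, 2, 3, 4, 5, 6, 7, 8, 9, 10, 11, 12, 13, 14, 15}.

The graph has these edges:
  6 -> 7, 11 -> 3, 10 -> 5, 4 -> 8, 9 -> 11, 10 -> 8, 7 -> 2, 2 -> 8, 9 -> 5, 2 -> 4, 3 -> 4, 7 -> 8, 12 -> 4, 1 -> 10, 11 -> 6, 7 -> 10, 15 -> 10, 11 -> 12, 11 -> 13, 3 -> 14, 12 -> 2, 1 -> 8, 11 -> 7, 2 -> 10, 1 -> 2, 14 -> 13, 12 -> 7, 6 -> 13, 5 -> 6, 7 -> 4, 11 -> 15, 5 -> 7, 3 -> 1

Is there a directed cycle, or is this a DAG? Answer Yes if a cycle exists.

DFS with white/gray/black marking, starting from 9:
9 gray
  5 gray
    6 gray
      7 gray
        2 gray
          4 gray
            8 gray
            8 black
          4 black
          10 gray
            10→8: 8 black — skip
            10→5: 5 is gray → back edge
Back edge found, so a cycle exists: 5 → 6 → 7 → 2 → 10 → 5.

Yes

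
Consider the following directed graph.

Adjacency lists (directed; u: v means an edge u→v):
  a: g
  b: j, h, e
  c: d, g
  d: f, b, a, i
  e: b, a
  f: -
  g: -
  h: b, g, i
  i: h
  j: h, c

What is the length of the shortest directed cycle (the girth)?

2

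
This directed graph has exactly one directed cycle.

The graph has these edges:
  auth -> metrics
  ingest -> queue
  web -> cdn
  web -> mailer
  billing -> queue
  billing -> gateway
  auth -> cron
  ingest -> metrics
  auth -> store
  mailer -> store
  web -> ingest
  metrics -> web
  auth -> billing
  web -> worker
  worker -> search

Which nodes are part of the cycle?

DFS with gray/black marking from metrics:
metrics gray
  web gray
    cdn gray
    cdn black
    worker gray
      search gray
      search black
    worker black
    ingest gray
      ingest→metrics: metrics is gray → back edge
Back edge closes the cycle metrics → web → ingest → metrics; its vertices are {web, ingest, metrics}.

web, ingest, metrics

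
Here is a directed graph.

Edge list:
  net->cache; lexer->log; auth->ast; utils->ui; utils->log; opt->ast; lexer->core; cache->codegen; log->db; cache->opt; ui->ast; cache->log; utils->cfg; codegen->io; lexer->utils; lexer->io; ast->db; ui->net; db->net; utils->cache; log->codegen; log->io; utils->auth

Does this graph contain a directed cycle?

DFS with white/gray/black marking, starting from lexer:
lexer gray
  utils gray
    cfg gray
    cfg black
    auth gray
      ast gray
        db gray
          net gray
            cache gray
              codegen gray
                io gray
                io black
              codegen black
              log gray
                log→io: io black — skip
                log→codegen: codegen black — skip
                log→db: db is gray → back edge
Back edge found, so a cycle exists: db → net → cache → log → db.

Yes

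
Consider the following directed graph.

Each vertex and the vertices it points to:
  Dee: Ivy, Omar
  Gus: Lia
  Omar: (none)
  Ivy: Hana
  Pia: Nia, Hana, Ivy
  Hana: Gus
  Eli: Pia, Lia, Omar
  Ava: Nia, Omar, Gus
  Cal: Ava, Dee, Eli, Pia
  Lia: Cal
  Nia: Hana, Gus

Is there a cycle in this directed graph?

Yes

DFS with white/gray/black marking, starting from Eli:
Eli gray
  Pia gray
    Nia gray
      Hana gray
        Gus gray
          Lia gray
            Cal gray
              Ava gray
                Ava→Nia: Nia is gray → back edge
Back edge found, so a cycle exists: Nia → Hana → Gus → Lia → Cal → Ava → Nia.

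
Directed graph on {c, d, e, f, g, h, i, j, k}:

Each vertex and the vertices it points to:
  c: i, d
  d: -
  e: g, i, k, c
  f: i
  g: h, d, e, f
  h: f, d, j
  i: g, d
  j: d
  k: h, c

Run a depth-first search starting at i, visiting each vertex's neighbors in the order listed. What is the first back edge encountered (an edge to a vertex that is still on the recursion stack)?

DFS from i (visiting each vertex's neighbors in the order listed); mark gray on enter, black on exit:
i gray
  g gray
    h gray
      f gray
        f→i: i is gray → back edge
First back edge: f → i.

f→i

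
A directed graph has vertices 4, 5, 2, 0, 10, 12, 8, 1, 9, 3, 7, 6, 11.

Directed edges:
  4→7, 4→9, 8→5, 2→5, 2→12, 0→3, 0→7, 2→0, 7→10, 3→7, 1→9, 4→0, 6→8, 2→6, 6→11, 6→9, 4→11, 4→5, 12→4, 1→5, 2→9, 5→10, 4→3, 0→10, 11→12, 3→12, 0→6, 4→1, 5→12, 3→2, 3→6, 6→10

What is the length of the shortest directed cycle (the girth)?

For each vertex v, BFS finds the shortest path from v back to v.
The shortest such closed walk is 4 → 5 → 12 → 4, length 3.

3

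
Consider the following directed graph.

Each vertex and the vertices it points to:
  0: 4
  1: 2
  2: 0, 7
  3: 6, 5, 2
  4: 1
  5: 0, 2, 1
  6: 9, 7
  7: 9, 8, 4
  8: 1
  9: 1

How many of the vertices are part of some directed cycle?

A vertex is on a directed cycle iff it belongs to a strongly connected component of size ≥ 2 (or has a self-loop).
The vertices on cycles are {0, 1, 2, 4, 7, 8, 9} — 7 in total.

7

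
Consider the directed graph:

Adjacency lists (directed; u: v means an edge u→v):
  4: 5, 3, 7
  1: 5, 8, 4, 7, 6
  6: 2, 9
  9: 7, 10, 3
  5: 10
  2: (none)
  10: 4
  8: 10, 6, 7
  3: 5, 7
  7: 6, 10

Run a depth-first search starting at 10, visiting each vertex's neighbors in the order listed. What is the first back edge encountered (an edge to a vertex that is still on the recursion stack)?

DFS from 10 (visiting each vertex's neighbors in the order listed); mark gray on enter, black on exit:
10 gray
  4 gray
    5 gray
      5→10: 10 is gray → back edge
First back edge: 5 → 10.

5→10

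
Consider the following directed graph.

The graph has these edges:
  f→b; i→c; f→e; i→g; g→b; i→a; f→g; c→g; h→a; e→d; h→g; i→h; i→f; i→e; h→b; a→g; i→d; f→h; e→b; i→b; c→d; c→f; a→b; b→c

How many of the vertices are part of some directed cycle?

A vertex is on a directed cycle iff it belongs to a strongly connected component of size ≥ 2 (or has a self-loop).
The vertices on cycles are {a, b, c, e, f, g, h} — 7 in total.

7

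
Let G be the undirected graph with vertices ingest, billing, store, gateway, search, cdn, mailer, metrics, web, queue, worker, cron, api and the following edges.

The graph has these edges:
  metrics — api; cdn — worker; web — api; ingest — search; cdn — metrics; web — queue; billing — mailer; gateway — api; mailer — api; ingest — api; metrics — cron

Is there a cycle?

DFS, tracking each vertex's parent; an edge to a visited non-parent vertex closes a cycle.
Start from gateway:
visit gateway (parent –)
  visit api (parent gateway)
    visit web (parent api)
      web–api: parent, skip
      visit queue (parent web)
        queue–web: parent, skip
    visit mailer (parent api)
      visit billing (parent mailer)
        billing–mailer: parent, skip
      mailer–api: parent, skip
    api–gateway: parent, skip
    visit metrics (parent api)
      metrics–api: parent, skip
      visit cron (parent metrics)
        cron–metrics: parent, skip
      visit cdn (parent metrics)
        cdn–metrics: parent, skip
        visit worker (parent cdn)
          worker–cdn: parent, skip
    visit ingest (parent api)
      visit search (parent ingest)
        search–ingest: parent, skip
      ingest–api: parent, skip
visit store (parent –)
No non-parent visited neighbor found — the graph is a forest.

No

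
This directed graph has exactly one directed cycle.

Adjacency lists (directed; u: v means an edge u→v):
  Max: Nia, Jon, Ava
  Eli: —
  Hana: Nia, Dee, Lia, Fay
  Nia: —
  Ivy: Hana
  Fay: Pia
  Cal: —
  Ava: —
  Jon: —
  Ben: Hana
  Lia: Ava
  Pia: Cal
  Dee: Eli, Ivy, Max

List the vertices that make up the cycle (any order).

DFS with gray/black marking from Hana:
Hana gray
  Nia gray
  Nia black
  Dee gray
    Eli gray
    Eli black
    Ivy gray
      Ivy→Hana: Hana is gray → back edge
Back edge closes the cycle Hana → Dee → Ivy → Hana; its vertices are {Dee, Ivy, Hana}.

Dee, Ivy, Hana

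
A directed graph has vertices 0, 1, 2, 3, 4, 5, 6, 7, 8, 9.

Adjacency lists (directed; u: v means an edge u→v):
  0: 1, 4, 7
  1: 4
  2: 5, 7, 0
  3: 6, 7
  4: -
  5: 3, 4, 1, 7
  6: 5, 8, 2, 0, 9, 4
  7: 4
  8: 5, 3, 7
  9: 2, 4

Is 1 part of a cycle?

No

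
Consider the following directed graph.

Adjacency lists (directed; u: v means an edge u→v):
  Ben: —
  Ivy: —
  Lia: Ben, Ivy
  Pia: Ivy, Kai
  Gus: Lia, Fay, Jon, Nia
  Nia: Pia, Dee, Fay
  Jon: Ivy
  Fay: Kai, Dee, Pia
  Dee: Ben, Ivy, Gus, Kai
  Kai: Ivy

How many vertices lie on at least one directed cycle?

A vertex is on a directed cycle iff it belongs to a strongly connected component of size ≥ 2 (or has a self-loop).
The vertices on cycles are {Dee, Fay, Gus, Nia} — 4 in total.

4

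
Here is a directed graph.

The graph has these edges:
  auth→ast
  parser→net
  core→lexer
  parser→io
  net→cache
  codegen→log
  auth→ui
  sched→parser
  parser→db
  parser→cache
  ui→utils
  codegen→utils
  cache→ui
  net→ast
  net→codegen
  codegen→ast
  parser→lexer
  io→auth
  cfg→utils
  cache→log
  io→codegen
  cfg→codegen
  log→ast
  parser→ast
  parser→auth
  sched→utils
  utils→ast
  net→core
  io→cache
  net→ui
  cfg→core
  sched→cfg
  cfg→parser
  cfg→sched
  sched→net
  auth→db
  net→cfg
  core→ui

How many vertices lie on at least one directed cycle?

4

A vertex is on a directed cycle iff it belongs to a strongly connected component of size ≥ 2 (or has a self-loop).
The vertices on cycles are {cfg, net, sched, parser} — 4 in total.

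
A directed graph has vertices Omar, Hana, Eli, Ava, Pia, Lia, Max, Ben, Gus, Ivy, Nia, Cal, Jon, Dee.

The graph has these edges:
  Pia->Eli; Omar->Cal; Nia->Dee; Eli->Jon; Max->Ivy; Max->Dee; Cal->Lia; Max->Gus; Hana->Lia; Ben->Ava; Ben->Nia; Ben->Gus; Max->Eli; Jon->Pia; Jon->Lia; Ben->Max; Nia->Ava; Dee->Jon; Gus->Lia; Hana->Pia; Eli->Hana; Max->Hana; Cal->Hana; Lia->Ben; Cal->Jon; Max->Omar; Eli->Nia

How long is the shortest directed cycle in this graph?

For each vertex v, BFS finds the shortest path from v back to v.
The shortest such closed walk is Ben → Gus → Lia → Ben, length 3.

3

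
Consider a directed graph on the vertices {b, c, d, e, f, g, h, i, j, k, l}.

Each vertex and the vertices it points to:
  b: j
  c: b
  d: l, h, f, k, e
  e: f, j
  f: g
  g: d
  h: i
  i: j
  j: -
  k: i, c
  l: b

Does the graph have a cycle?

Yes

DFS with white/gray/black marking, starting from c:
c gray
  b gray
    j gray
    j black
  b black
c black
d gray
  l gray
    l→b: b black — skip
  l black
  h gray
    i gray
      i→j: j black — skip
    i black
  h black
  f gray
    g gray
      g→d: d is gray → back edge
Back edge found, so a cycle exists: d → f → g → d.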